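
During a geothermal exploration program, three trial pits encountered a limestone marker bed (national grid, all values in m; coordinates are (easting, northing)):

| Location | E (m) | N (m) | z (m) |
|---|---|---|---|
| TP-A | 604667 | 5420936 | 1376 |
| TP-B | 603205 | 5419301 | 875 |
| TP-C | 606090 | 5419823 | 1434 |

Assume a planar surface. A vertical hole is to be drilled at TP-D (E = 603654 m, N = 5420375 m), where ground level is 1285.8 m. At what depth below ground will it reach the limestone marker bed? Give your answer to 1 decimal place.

Let the plane be z = a·E + b·N + c.
TP-B−TP-A: −1462a − 1635b = −501;  TP-C−TP-A: 1423a − 1113b = 58.
Solving gives a = 0.165016234, b = 0.158866218.
Then c = 1376 − a·604667 − b·5420936 = −959607.47.
At (603654, 5420375): z_contact = 99612.71 + 861114.48 − 959607.47 = 1119.71 m.
Depth below ground = 1285.8 − 1119.71 = 166.1 m.

166.1 m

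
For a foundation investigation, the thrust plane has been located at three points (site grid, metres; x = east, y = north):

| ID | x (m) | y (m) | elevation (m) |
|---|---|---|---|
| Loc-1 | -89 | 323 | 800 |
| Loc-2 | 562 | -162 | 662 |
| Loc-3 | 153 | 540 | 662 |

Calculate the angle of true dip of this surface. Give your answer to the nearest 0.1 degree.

23.4°

Let the plane be z = a·x + b·y + c.
Loc-2−Loc-1: 651a − 485b = −138;  Loc-3−Loc-1: 242a + 217b = −138.
Solving gives a = −0.37456, b = −0.21823.
Gradient magnitude |∇z| = √(a² + b²) = √(0.14030 + 0.04762) = 0.43350.
True dip = arctan(0.43350) = 23.4°, dipping toward ENE (azimuth ≈ 060°).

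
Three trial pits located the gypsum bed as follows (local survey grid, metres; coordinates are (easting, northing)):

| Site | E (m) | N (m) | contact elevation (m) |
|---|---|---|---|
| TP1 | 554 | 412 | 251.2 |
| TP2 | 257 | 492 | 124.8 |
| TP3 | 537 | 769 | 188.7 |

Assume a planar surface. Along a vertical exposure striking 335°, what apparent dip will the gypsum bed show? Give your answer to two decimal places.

16.92°

Let the plane be z = a·E + b·N + c.
TP2−TP1: −297a + 80b = −126.4;  TP3−TP1: −17a + 357b = −62.5.
Solving gives a = 0.38335, b = −0.15682.
Unit vector along 335° is (sin 335°, cos 335°) = (-0.4226, 0.9063).
Slope in that direction = a·(-0.4226) + b·(0.9063) = −0.30413.
Apparent dip = arctan|0.30413| = 16.92° (true dip is 22.5°, so apparent ≤ true as expected).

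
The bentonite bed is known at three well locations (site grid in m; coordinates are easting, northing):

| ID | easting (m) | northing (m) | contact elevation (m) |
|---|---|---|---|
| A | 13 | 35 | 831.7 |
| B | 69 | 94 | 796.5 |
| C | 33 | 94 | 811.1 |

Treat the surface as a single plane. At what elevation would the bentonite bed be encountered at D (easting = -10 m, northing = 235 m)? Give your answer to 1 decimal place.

Two edge vectors: A→B = (56, 59, -35.2), A→C = (20, 59, -20.6).
Normal n = (A→B) × (A→C) = (861.4, 449.6, 2124).
So ∂z/∂easting = −n_x/n_z = −0.40556 and ∂z/∂northing = −n_y/n_z = −0.21168.
Intercept c from A: 831.7 + 5.27 + 7.41 = 844.38.
At (-10, 235): z = 4.1 − 49.7 + 844.38 = 798.7 m.

798.7 m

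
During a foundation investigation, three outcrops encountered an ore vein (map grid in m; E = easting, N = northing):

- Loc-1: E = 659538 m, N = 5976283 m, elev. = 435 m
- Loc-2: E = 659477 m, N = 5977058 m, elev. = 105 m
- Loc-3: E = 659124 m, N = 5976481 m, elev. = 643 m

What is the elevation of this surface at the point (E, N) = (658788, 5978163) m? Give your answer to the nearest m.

Two edge vectors: Loc-1→Loc-2 = (-61, 775, -330), Loc-1→Loc-3 = (-414, 198, 208).
Normal n = (Loc-1→Loc-2) × (Loc-1→Loc-3) = (226540, 149308, 308772).
So ∂z/∂E = −n_x/n_z = −0.73368052 and ∂z/∂N = −n_y/n_z = −0.48355421.
Intercept c from Loc-1: 435 + 483890.18 + 2889856.79 = 3374181.97.
At (658788, 5978163): z = −483339.9 − 2890765.9 + 3374181.97 = 76.2 m.

76 m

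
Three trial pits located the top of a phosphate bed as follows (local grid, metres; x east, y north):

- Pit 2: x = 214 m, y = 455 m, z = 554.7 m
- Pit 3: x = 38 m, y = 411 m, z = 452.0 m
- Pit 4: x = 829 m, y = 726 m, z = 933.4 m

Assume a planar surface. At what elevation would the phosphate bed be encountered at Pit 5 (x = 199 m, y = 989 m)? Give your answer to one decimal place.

636.9 m

Two edge vectors: Pit 2→Pit 3 = (-176, -44, -102.7), Pit 2→Pit 4 = (615, 271, 378.7).
Normal n = (Pit 2→Pit 3) × (Pit 2→Pit 4) = (11168.9, 3490.7, -20636).
So ∂z/∂x = −n_x/n_z = 0.54123 and ∂z/∂y = −n_y/n_z = 0.16916.
Intercept c from Pit 2: 554.7 − 115.82 − 76.97 = 361.91.
At (199, 989): z = 107.7 + 167.3 + 361.91 = 636.9 m.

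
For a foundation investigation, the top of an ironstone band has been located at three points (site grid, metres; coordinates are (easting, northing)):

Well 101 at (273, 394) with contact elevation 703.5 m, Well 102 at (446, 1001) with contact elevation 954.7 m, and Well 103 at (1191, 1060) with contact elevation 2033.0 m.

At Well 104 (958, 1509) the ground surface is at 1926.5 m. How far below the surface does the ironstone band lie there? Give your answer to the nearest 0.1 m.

230.1 m

Two edge vectors: Well 101→Well 102 = (173, 607, 251.2), Well 101→Well 103 = (918, 666, 1329.5).
Normal n = (Well 101→Well 102) × (Well 101→Well 103) = (639707.3, 598.1, -442008).
So ∂z/∂E = −n_x/n_z = 1.447275 and ∂z/∂N = −n_y/n_z = 0.001353.
Intercept c from Well 101: 703.5 − 395.11 − 0.53 = 307.86.
At (958, 1509): z_contact = 1386.49 + 2.04 + 307.86 = 1696.39 m.
Depth below ground = 1926.5 − 1696.39 = 230.1 m.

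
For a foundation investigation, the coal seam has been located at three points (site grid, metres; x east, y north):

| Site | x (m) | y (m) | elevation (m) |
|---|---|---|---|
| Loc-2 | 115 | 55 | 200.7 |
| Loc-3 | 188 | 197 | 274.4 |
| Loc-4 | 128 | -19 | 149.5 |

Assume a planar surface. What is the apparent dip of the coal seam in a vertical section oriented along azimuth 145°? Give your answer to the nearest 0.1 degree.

Two edge vectors: Loc-2→Loc-3 = (73, 142, 73.7), Loc-2→Loc-4 = (13, -74, -51.2).
Normal n = (Loc-2→Loc-3) × (Loc-2→Loc-4) = (-1816.6, 4695.7, -7248).
So ∂z/∂x = −n_x/n_z = −0.25063 and ∂z/∂y = −n_y/n_z = 0.64786.
Unit vector along 145° is (sin 145°, cos 145°) = (0.5736, -0.8192).
Slope in that direction = a·(0.5736) + b·(-0.8192) = −0.67446.
Apparent dip = arctan|0.67446| = 34.0° (true dip is 34.8°, so apparent ≤ true as expected).

34.0°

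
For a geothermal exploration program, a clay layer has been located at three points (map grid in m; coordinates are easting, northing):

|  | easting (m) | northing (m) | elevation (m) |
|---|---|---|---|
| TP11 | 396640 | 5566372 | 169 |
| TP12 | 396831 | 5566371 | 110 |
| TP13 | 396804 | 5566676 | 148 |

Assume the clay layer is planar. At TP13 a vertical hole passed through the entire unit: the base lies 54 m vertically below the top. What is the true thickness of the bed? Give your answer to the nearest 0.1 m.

Two edge vectors: TP11→TP12 = (191, -1, -59), TP11→TP13 = (164, 304, -21).
Normal n = (TP11→TP12) × (TP11→TP13) = (17957, -5665, 58228).
So ∂z/∂easting = −n_x/n_z = −0.30839 and ∂z/∂northing = −n_y/n_z = 0.09729.
|∇z| = √(a²+b²) = 0.32337, so dip δ = arctan(0.32337) = 17.92°.
True thickness = vertical thickness × cos δ = 54 × cos 17.92° = 51.4 m.

51.4 m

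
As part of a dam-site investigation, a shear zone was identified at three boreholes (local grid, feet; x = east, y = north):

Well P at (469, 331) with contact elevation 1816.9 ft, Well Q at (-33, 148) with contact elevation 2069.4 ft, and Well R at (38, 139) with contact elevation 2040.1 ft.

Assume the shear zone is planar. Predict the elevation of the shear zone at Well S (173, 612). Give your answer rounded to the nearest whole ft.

1894 ft

Let the plane be z = a·x + b·y + c.
Well Q−Well P: −502a − 183b = 252.5;  Well R−Well P: −431a − 192b = 223.2.
Solving gives a = −0.43598, b = −0.18382.
Then c = 1816.9 − a·469 − b·331 = 2082.22.
At (173, 612): z = −75.4 − 112.5 + 2082.22 = 1894.3 ft.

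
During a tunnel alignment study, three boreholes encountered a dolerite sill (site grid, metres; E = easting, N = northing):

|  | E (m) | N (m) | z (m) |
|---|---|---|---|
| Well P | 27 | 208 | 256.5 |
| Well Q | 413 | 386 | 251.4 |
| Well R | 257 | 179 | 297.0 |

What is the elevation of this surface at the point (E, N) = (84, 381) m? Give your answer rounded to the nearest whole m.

208 m

Let the plane be z = a·E + b·N + c.
Well Q−Well P: 386a + 178b = −5.1;  Well R−Well P: 230a − 29b = 40.5.
Solving gives a = 0.13544, b = −0.32236.
Then c = 256.5 − a·27 − b·208 = 319.89.
At (84, 381): z = 11.4 − 122.8 + 319.89 = 208.5 m.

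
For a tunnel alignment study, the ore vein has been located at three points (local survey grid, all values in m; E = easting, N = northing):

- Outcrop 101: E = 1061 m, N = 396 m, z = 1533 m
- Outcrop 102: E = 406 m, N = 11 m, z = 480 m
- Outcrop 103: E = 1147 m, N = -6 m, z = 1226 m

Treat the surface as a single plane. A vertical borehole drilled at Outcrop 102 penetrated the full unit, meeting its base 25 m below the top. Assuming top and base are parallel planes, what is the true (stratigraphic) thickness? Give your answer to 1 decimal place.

Let the plane be z = a·E + b·N + c.
Outcrop 102−Outcrop 101: −655a − 385b = −1053;  Outcrop 103−Outcrop 101: 86a − 402b = −307.
Solving gives a = 1.02932, b = 0.98388.
|∇z| = √(a²+b²) = 1.42391, so dip δ = arctan(1.42391) = 54.92°.
True thickness = vertical thickness × cos δ = 25 × cos 54.92° = 14.4 m.

14.4 m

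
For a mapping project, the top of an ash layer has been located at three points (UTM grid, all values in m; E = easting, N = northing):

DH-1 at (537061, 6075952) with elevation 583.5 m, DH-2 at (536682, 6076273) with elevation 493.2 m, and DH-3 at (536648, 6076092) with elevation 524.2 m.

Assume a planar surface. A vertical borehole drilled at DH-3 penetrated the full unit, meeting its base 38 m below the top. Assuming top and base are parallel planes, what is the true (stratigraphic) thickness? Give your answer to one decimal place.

37.2 m

Let the plane be z = a·E + b·N + c.
DH-2−DH-1: −379a + 321b = −90.3;  DH-3−DH-1: −413a + 140b = −59.3.
Solving gives a = 0.08041, b = −0.18637.
|∇z| = √(a²+b²) = 0.20298, so dip δ = arctan(0.20298) = 11.47°.
True thickness = vertical thickness × cos δ = 38 × cos 11.47° = 37.2 m.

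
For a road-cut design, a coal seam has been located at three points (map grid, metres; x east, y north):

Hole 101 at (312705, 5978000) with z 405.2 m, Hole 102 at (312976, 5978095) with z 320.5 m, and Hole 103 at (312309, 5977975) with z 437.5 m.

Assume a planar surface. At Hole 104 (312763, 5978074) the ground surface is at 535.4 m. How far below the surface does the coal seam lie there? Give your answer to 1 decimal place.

Let the plane be z = a·x + b·y + c.
Hole 102−Hole 101: 271a + 95b = −84.7;  Hole 103−Hole 101: −396a − 25b = 32.3.
Solving gives a = −0.030831577, b = −0.803627817.
Then c = 405.2 − a·312705 − b·5978000 = 4814133.48.
At (312763, 5978074): z_contact = −9642.98 − 4804146.56 + 4814133.48 = 343.94 m.
Depth below ground = 535.4 − 343.94 = 191.5 m.

191.5 m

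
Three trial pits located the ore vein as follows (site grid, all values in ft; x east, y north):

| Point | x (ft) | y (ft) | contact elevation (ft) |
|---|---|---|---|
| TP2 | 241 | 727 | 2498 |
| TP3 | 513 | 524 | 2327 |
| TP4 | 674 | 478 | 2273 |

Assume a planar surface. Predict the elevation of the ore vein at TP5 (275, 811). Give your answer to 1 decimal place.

Let the plane be z = a·x + b·y + c.
TP3−TP2: 272a − 203b = −171;  TP4−TP2: 433a − 249b = −225.
Solving gives a = −0.15349, b = 0.63671.
Then c = 2498 − a·241 − b·727 = 2072.11.
At (275, 811): z = −42.2 + 516.4 + 2072.11 = 2546.3 ft.

2546.3 ft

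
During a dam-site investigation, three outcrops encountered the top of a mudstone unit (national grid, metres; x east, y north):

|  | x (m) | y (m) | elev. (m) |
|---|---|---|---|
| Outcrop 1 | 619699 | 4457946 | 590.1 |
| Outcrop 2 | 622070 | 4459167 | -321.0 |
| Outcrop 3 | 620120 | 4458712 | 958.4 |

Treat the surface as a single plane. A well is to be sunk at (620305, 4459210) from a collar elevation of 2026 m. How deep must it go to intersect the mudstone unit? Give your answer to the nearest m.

Two edge vectors: Outcrop 1→Outcrop 2 = (2371, 1221, -911.1), Outcrop 1→Outcrop 3 = (421, 766, 368.3).
Normal n = (Outcrop 1→Outcrop 2) × (Outcrop 1→Outcrop 3) = (1147596.9, -1256812.4, 1302145).
So ∂z/∂x = −n_x/n_z = −0.88131268 and ∂z/∂y = −n_y/n_z = 0.96518621.
Intercept c from Outcrop 1: 590.1 + 546148.59 − 4302748.01 = −3756009.33.
At (620305, 4459210): z_contact = −546682.7 + 4303968.0 − 3756009.33 = 1276.0 m.
Depth below ground = 2026 − 1276.0 = 750 m.

750 m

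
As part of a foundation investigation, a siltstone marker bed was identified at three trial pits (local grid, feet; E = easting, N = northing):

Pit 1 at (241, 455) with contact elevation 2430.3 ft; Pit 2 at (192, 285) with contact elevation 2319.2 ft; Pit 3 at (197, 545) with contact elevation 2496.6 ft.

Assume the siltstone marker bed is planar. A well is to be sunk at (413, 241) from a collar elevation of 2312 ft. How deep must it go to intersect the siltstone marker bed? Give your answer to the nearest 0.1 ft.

Let the plane be z = a·E + b·N + c.
Pit 2−Pit 1: −49a − 170b = −111.1;  Pit 3−Pit 1: −44a + 90b = 66.3.
Solving gives a = −0.10698, b = 0.68437.
Then c = 2430.3 − a·241 − b·455 = 2144.70.
At (413, 241): z_contact = −44.18 + 164.93 + 2144.70 = 2265.45 ft.
Depth below ground = 2312 − 2265.45 = 46.6 ft.

46.6 ft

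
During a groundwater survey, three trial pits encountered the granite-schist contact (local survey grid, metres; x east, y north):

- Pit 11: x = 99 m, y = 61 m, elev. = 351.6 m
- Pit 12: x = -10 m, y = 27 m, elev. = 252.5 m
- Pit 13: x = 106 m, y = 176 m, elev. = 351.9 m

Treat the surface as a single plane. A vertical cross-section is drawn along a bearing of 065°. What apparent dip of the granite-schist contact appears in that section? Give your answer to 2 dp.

Let the plane be z = a·x + b·y + c.
Pit 12−Pit 11: −109a − 34b = −99.1;  Pit 13−Pit 11: 7a + 115b = 0.3.
Solving gives a = 0.92594, b = −0.05375.
Unit vector along 065° is (sin 65°, cos 65°) = (0.9063, 0.4226).
Slope in that direction = a·(0.9063) + b·(0.4226) = 0.81647.
Apparent dip = arctan|0.81647| = 39.23° (true dip is 42.8°, so apparent ≤ true as expected).

39.23°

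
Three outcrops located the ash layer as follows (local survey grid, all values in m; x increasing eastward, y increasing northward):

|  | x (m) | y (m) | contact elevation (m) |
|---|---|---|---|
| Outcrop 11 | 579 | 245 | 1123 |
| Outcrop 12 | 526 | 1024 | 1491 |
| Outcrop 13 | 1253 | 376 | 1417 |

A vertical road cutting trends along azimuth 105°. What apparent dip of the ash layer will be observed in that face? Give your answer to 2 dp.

11.31°

Let the plane be z = a·x + b·y + c.
Outcrop 12−Outcrop 11: −53a + 779b = 368;  Outcrop 13−Outcrop 11: 674a + 131b = 294.
Solving gives a = 0.33989, b = 0.49553.
Unit vector along 105° is (sin 105°, cos 105°) = (0.9659, -0.2588).
Slope in that direction = a·(0.9659) + b·(-0.2588) = 0.20006.
Apparent dip = arctan|0.20006| = 11.31° (true dip is 31.0°, so apparent ≤ true as expected).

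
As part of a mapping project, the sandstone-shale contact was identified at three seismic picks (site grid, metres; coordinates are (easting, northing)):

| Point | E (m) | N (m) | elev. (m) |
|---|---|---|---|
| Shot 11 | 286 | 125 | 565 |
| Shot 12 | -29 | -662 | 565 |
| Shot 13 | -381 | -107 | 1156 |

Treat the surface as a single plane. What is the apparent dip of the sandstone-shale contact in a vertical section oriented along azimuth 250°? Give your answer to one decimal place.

Let the plane be z = a·E + b·N + c.
Shot 12−Shot 11: −315a − 787b = 0;  Shot 13−Shot 11: −667a − 232b = 591.
Solving gives a = −1.02936, b = 0.41201.
Unit vector along 250° is (sin 250°, cos 250°) = (-0.9397, -0.3420).
Slope in that direction = a·(-0.9397) + b·(-0.3420) = 0.82637.
Apparent dip = arctan|0.82637| = 39.6° (true dip is 48.0°, so apparent ≤ true as expected).

39.6°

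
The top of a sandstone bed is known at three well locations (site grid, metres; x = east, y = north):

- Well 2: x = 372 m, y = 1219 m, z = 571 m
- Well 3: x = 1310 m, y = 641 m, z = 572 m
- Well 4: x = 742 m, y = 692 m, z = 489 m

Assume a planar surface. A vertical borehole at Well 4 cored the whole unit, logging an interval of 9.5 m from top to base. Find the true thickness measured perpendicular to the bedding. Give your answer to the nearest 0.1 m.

9.0 m

Two edge vectors: Well 2→Well 3 = (938, -578, 1), Well 2→Well 4 = (370, -527, -82).
Normal n = (Well 2→Well 3) × (Well 2→Well 4) = (47923, 77286, -280466).
So ∂z/∂x = −n_x/n_z = 0.17087 and ∂z/∂y = −n_y/n_z = 0.27556.
|∇z| = √(a²+b²) = 0.32424, so dip δ = arctan(0.32424) = 17.96°.
True thickness = vertical thickness × cos δ = 9.5 × cos 17.96° = 9.0 m.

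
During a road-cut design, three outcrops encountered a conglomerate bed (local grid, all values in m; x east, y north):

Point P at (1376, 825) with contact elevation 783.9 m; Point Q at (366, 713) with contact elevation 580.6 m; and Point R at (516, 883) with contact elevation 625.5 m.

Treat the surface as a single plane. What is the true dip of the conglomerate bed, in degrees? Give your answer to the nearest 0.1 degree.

Let the plane be z = a·x + b·y + c.
Point Q−Point P: −1010a − 112b = −203.3;  Point R−Point P: −860a + 58b = −158.4.
Solving gives a = 0.19065, b = 0.09589.
Gradient magnitude |∇z| = √(a² + b²) = √(0.03635 + 0.00920) = 0.21341.
True dip = arctan(0.21341) = 12.0°, dipping toward WSW (azimuth ≈ 243°).

12.0°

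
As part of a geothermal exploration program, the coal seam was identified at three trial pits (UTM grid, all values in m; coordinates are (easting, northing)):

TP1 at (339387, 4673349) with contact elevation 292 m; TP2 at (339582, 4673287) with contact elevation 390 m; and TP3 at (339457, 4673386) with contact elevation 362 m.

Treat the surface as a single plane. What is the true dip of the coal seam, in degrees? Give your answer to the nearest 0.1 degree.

42.2°

Two edge vectors: TP1→TP2 = (195, -62, 98), TP1→TP3 = (70, 37, 70).
Normal n = (TP1→TP2) × (TP1→TP3) = (-7966, -6790, 11555).
So ∂z/∂E = −n_x/n_z = 0.68940 and ∂z/∂N = −n_y/n_z = 0.58762.
Gradient magnitude |∇z| = √(a² + b²) = √(0.47527 + 0.34530) = 0.90585.
True dip = arctan(0.90585) = 42.2°, dipping toward SW (azimuth ≈ 230°).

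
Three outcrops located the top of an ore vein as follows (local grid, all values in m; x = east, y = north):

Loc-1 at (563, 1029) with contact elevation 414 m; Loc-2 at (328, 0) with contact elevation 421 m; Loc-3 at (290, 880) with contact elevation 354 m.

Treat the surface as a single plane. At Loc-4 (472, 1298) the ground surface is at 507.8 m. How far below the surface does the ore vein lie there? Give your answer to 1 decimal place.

134.5 m

Let the plane be z = a·x + b·y + c.
Loc-2−Loc-1: −235a − 1029b = 7;  Loc-3−Loc-1: −273a − 149b = −60.
Solving gives a = 0.255317, b = −0.065111.
Then c = 414 − a·563 − b·1029 = 337.26.
At (472, 1298): z_contact = 120.51 − 84.51 + 337.26 = 373.25 m.
Depth below ground = 507.8 − 373.25 = 134.5 m.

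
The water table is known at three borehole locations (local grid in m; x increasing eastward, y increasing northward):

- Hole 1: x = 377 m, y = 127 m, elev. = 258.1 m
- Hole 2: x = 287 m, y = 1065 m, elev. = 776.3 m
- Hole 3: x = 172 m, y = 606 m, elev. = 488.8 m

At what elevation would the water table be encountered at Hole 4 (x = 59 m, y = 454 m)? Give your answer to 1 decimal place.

Two edge vectors: Hole 1→Hole 2 = (-90, 938, 518.2), Hole 1→Hole 3 = (-205, 479, 230.7).
Normal n = (Hole 1→Hole 2) × (Hole 1→Hole 3) = (-31821.2, -85468, 149180).
So ∂z/∂x = −n_x/n_z = 0.213307 and ∂z/∂y = −n_y/n_z = 0.572919.
Intercept c from Hole 1: 258.1 − 80.42 − 72.76 = 104.92.
At (59, 454): z = 12.6 + 260.1 + 104.92 = 377.6 m.

377.6 m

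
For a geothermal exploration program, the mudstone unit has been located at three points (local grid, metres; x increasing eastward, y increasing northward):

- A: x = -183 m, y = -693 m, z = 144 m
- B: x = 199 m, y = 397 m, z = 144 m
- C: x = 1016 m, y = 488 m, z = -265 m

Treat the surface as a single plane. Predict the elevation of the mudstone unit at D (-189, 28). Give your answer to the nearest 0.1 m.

278.8 m

Two edge vectors: A→B = (382, 1090, 0), A→C = (1199, 1181, -409).
Normal n = (A→B) × (A→C) = (-445810, 156238, -855768).
So ∂z/∂x = −n_x/n_z = −0.520947 and ∂z/∂y = −n_y/n_z = 0.182571.
Intercept c from A: 144 − 95.33 + 126.52 = 175.19.
At (-189, 28): z = 98.5 + 5.1 + 175.19 = 278.8 m.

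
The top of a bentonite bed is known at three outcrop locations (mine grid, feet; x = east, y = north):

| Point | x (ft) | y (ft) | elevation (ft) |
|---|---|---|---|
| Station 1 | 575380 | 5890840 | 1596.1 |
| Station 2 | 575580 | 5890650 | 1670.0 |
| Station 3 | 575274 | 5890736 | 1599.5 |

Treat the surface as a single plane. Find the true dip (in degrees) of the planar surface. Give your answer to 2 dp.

Two edge vectors: Station 1→Station 2 = (200, -190, 73.9), Station 1→Station 3 = (-106, -104, 3.4).
Normal n = (Station 1→Station 2) × (Station 1→Station 3) = (7039.6, -8513.4, -40940).
So ∂z/∂x = −n_x/n_z = 0.17195 and ∂z/∂y = −n_y/n_z = −0.20795.
Gradient magnitude |∇z| = √(a² + b²) = √(0.02957 + 0.04324) = 0.26983.
True dip = arctan(0.26983) = 15.10°, dipping toward NW (azimuth ≈ 320°).

15.10°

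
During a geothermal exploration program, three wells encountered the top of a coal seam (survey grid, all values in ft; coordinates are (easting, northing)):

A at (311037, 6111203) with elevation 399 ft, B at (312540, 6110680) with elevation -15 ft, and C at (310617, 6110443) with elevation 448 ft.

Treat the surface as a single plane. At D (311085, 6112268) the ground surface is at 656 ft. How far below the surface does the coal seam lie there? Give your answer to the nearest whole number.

Two edge vectors: A→B = (1503, -523, -414), A→C = (-420, -760, 49).
Normal n = (A→B) × (A→C) = (-340267, 100233, -1361940).
So ∂z/∂E = −n_x/n_z = −0.24983993 and ∂z/∂N = −n_y/n_z = 0.07359575.
Intercept c from A: 399 + 77709.46 − 449758.59 = −371650.12.
At (311085, 6112268): z_contact = −77721.5 + 449837.0 − 371650.12 = 465.4 ft.
Depth below ground = 656 − 465.4 = 191 ft.

191 ft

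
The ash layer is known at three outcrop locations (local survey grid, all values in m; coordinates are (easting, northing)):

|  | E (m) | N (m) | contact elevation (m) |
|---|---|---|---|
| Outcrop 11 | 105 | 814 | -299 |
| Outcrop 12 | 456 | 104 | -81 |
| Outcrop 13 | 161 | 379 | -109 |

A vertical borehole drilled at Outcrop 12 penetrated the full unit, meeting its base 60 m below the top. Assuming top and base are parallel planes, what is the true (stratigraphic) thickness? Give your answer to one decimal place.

51.5 m

Two edge vectors: Outcrop 11→Outcrop 12 = (351, -710, 218), Outcrop 11→Outcrop 13 = (56, -435, 190).
Normal n = (Outcrop 11→Outcrop 12) × (Outcrop 11→Outcrop 13) = (-40070, -54482, -112925).
So ∂z/∂E = −n_x/n_z = −0.35484 and ∂z/∂N = −n_y/n_z = −0.48246.
|∇z| = √(a²+b²) = 0.59890, so dip δ = arctan(0.59890) = 30.92°.
True thickness = vertical thickness × cos δ = 60 × cos 30.92° = 51.5 m.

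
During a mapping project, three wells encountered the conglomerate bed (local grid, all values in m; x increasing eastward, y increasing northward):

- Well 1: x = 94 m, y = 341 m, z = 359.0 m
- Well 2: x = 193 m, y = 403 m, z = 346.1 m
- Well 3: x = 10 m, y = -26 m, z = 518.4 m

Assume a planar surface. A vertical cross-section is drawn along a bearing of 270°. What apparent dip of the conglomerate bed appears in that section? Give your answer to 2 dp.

9.39°

Let the plane be z = a·x + b·y + c.
Well 2−Well 1: 99a + 62b = −12.9;  Well 3−Well 1: −84a − 367b = 159.4.
Solving gives a = 0.16541, b = −0.47219.
Unit vector along 270° is (sin 270°, cos 270°) = (-1.0000, -0.0000).
Slope in that direction = a·(-1.0000) + b·(-0.0000) = −0.16541.
Apparent dip = arctan|0.16541| = 9.39° (true dip is 26.6°, so apparent ≤ true as expected).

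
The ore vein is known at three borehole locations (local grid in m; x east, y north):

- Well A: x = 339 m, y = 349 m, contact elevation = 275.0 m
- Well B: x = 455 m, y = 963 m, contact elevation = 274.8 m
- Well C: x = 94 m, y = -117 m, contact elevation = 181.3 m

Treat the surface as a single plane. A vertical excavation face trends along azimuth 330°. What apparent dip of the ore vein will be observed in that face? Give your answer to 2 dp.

Two edge vectors: Well A→Well B = (116, 614, -0.2), Well A→Well C = (-245, -466, -93.7).
Normal n = (Well A→Well B) × (Well A→Well C) = (-57625, 10918.2, 96374).
So ∂z/∂x = −n_x/n_z = 0.59793 and ∂z/∂y = −n_y/n_z = −0.11329.
Unit vector along 330° is (sin 330°, cos 330°) = (-0.5000, 0.8660).
Slope in that direction = a·(-0.5000) + b·(0.8660) = −0.39708.
Apparent dip = arctan|0.39708| = 21.66° (true dip is 31.3°, so apparent ≤ true as expected).

21.66°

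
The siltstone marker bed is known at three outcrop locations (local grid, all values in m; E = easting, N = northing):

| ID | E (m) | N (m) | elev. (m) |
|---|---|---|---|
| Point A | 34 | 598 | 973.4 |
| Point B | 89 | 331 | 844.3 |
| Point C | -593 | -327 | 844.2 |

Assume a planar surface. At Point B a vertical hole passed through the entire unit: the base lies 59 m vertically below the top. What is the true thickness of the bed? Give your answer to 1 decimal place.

51.5 m

Two edge vectors: Point A→Point B = (55, -267, -129.1), Point A→Point C = (-627, -925, -129.2).
Normal n = (Point A→Point B) × (Point A→Point C) = (-84921.1, 88051.7, -218284).
So ∂z/∂E = −n_x/n_z = −0.38904 and ∂z/∂N = −n_y/n_z = 0.40338.
|∇z| = √(a²+b²) = 0.56042, so dip δ = arctan(0.56042) = 29.27°.
True thickness = vertical thickness × cos δ = 59 × cos 29.27° = 51.5 m.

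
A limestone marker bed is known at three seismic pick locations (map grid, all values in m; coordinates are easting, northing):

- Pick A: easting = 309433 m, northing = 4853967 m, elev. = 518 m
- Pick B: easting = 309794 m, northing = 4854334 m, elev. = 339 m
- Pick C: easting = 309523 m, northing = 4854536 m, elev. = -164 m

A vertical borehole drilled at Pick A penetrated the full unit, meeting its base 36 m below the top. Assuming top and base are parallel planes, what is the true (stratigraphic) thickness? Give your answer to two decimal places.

Two edge vectors: Pick A→Pick B = (361, 367, -179), Pick A→Pick C = (90, 569, -682).
Normal n = (Pick A→Pick B) × (Pick A→Pick C) = (-148443, 230092, 172379).
So ∂z/∂easting = −n_x/n_z = 0.86114 and ∂z/∂northing = −n_y/n_z = −1.33480.
|∇z| = √(a²+b²) = 1.58848, so dip δ = arctan(1.58848) = 57.81°.
True thickness = vertical thickness × cos δ = 36 × cos 57.81° = 19.18 m.

19.18 m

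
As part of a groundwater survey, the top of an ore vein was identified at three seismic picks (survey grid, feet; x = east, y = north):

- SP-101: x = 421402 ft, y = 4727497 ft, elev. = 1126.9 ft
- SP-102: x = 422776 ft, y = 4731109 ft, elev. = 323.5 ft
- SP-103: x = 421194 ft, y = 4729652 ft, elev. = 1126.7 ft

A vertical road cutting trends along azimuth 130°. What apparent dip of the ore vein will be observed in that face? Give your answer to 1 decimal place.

18.2°

Let the plane be z = a·x + b·y + c.
SP-102−SP-101: 1374a + 3612b = −803.4;  SP-103−SP-101: −208a + 2155b = −0.2.
Solving gives a = −0.46619, b = −0.04509.
Unit vector along 130° is (sin 130°, cos 130°) = (0.7660, -0.6428).
Slope in that direction = a·(0.7660) + b·(-0.6428) = −0.32814.
Apparent dip = arctan|0.32814| = 18.2° (true dip is 25.1°, so apparent ≤ true as expected).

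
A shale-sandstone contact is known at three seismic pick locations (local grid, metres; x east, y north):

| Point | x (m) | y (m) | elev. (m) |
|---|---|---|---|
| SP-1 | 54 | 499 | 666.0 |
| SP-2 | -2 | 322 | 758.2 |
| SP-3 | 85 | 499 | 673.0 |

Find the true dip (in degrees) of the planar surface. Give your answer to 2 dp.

32.37°

Let the plane be z = a·x + b·y + c.
SP-2−SP-1: −56a − 177b = 92.2;  SP-3−SP-1: 31a + 0b = 7.
Solving gives a = 0.22581, b = −0.59235.
Gradient magnitude |∇z| = √(a² + b²) = √(0.05099 + 0.35087) = 0.63393.
True dip = arctan(0.63393) = 32.37°, dipping toward NNW (azimuth ≈ 339°).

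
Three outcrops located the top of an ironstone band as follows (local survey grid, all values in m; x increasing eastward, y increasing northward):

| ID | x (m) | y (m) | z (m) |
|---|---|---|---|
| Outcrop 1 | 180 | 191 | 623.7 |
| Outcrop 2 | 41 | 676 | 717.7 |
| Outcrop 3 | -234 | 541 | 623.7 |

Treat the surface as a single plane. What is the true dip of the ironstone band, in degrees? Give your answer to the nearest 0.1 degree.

Let the plane be z = a·x + b·y + c.
Outcrop 2−Outcrop 1: −139a + 485b = 94;  Outcrop 3−Outcrop 1: −414a + 350b = 0.
Solving gives a = 0.21625, b = 0.25579.
Gradient magnitude |∇z| = √(a² + b²) = √(0.04676 + 0.06543) = 0.33495.
True dip = arctan(0.33495) = 18.5°, dipping toward SW (azimuth ≈ 220°).

18.5°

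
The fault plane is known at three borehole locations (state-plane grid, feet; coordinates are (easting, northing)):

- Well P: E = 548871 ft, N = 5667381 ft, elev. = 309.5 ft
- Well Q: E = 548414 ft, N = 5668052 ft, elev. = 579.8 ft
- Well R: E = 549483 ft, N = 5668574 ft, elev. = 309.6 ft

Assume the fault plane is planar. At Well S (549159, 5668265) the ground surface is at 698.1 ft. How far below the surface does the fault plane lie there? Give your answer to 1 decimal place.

332.7 ft

Let the plane be z = a·E + b·N + c.
Well Q−Well P: −457a + 671b = 270.3;  Well R−Well P: 612a + 1193b = 0.1.
Solving gives a = −0.337291194, b = 0.173111660.
Then c = 309.5 − a·548871 − b·5667381 = −795650.88.
At (549159, 5668265): z_contact = −185226.50 + 981242.77 − 795650.88 = 365.39 ft.
Depth below ground = 698.1 − 365.39 = 332.7 ft.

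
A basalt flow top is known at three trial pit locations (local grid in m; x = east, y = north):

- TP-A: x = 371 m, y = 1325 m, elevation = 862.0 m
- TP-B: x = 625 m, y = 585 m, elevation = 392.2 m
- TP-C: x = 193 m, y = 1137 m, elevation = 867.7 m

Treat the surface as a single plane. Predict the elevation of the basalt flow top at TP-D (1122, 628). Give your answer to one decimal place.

155.6 m

Two edge vectors: TP-A→TP-B = (254, -740, -469.8), TP-A→TP-C = (-178, -188, 5.7).
Normal n = (TP-A→TP-B) × (TP-A→TP-C) = (-92540.4, 82176.6, -179472).
So ∂z/∂x = −n_x/n_z = −0.515626 and ∂z/∂y = −n_y/n_z = 0.457880.
Intercept c from TP-A: 862 + 191.30 − 606.69 = 446.61.
At (1122, 628): z = −578.5 + 287.5 + 446.61 = 155.6 m.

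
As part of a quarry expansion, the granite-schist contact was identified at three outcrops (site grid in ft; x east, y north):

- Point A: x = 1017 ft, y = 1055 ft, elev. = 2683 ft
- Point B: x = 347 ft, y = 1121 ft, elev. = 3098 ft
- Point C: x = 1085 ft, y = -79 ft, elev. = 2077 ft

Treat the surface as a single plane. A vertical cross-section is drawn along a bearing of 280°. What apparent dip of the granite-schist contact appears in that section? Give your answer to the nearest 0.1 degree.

Let the plane be z = a·x + b·y + c.
Point B−Point A: −670a + 66b = 415;  Point C−Point A: 68a − 1134b = −606.
Solving gives a = −0.57013, b = 0.50020.
Unit vector along 280° is (sin 280°, cos 280°) = (-0.9848, 0.1736).
Slope in that direction = a·(-0.9848) + b·(0.1736) = 0.64833.
Apparent dip = arctan|0.64833| = 33.0° (true dip is 37.2°, so apparent ≤ true as expected).

33.0°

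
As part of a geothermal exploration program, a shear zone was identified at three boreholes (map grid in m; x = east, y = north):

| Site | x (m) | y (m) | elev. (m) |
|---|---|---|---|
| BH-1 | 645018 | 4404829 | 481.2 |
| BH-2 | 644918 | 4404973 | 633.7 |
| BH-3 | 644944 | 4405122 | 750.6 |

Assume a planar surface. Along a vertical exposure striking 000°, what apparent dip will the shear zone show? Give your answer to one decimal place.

40.0°

Two edge vectors: BH-1→BH-2 = (-100, 144, 152.5), BH-1→BH-3 = (-74, 293, 269.4).
Normal n = (BH-1→BH-2) × (BH-1→BH-3) = (-5888.9, 15655, -18644).
So ∂z/∂x = −n_x/n_z = −0.31586 and ∂z/∂y = −n_y/n_z = 0.83968.
Unit vector along 000° is (sin 0°, cos 0°) = (0.0000, 1.0000).
Slope in that direction = a·(0.0000) + b·(1.0000) = 0.83968.
Apparent dip = arctan|0.83968| = 40.0° (true dip is 41.9°, so apparent ≤ true as expected).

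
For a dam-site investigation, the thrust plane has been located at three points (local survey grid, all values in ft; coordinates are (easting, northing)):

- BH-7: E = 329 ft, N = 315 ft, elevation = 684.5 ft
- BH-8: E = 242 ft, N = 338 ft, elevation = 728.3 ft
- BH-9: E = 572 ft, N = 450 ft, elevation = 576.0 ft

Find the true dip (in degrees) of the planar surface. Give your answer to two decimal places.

26.11°

Let the plane be z = a·E + b·N + c.
BH-8−BH-7: −87a + 23b = 43.8;  BH-9−BH-7: 243a + 135b = −108.5.
Solving gives a = −0.48509, b = 0.06945.
Gradient magnitude |∇z| = √(a² + b²) = √(0.23531 + 0.00482) = 0.49003.
True dip = arctan(0.49003) = 26.11°, dipping toward E (azimuth ≈ 098°).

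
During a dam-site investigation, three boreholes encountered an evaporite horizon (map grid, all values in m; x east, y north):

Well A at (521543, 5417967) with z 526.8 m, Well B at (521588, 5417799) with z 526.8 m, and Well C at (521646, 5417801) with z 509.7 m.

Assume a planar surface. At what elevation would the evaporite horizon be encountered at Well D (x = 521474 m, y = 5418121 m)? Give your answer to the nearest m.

535 m

Two edge vectors: Well A→Well B = (45, -168, 0), Well A→Well C = (103, -166, -17.1).
Normal n = (Well A→Well B) × (Well A→Well C) = (2872.8, 769.5, 9834).
So ∂z/∂x = −n_x/n_z = −0.29212935 and ∂z/∂y = −n_y/n_z = −0.07824893.
Intercept c from Well A: 526.8 + 152358.02 + 423950.13 = 576834.95.
At (521474, 5418121): z = −152337.9 − 423962.2 + 576834.95 = 534.9 m.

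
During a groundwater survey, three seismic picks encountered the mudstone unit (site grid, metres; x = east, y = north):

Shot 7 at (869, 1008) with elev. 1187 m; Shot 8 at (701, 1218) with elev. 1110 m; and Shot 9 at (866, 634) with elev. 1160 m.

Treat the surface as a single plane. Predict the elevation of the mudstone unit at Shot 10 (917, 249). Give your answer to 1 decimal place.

Two edge vectors: Shot 7→Shot 8 = (-168, 210, -77), Shot 7→Shot 9 = (-3, -374, -27).
Normal n = (Shot 7→Shot 8) × (Shot 7→Shot 9) = (-34468, -4305, 63462).
So ∂z/∂x = −n_x/n_z = 0.543128 and ∂z/∂y = −n_y/n_z = 0.067836.
Intercept c from Shot 7: 1187 − 471.98 − 68.38 = 646.64.
At (917, 249): z = 498.0 + 16.9 + 646.64 = 1161.6 m.

1161.6 m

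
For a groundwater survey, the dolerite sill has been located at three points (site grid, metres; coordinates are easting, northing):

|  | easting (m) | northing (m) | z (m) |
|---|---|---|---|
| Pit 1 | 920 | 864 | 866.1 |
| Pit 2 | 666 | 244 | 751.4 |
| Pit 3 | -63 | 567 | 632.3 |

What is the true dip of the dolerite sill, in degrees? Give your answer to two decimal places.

12.98°

Two edge vectors: Pit 1→Pit 2 = (-254, -620, -114.7), Pit 1→Pit 3 = (-983, -297, -233.8).
Normal n = (Pit 1→Pit 2) × (Pit 1→Pit 3) = (110890.1, 53364.9, -534022).
So ∂z/∂easting = −n_x/n_z = 0.20765 and ∂z/∂northing = −n_y/n_z = 0.09993.
Gradient magnitude |∇z| = √(a² + b²) = √(0.04312 + 0.00999) = 0.23044.
True dip = arctan(0.23044) = 12.98°, dipping toward WSW (azimuth ≈ 244°).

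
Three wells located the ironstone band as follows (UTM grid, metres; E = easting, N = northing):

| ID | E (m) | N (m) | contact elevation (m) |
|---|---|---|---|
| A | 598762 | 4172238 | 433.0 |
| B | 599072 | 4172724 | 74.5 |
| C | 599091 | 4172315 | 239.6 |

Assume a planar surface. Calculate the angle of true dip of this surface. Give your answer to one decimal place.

Let the plane be z = a·E + b·N + c.
B−A: 310a + 486b = −358.5;  C−A: 329a + 77b = −193.4.
Solving gives a = −0.48806, b = −0.42634.
Gradient magnitude |∇z| = √(a² + b²) = √(0.23820 + 0.18177) = 0.64805.
True dip = arctan(0.64805) = 32.9°, dipping toward NE (azimuth ≈ 049°).

32.9°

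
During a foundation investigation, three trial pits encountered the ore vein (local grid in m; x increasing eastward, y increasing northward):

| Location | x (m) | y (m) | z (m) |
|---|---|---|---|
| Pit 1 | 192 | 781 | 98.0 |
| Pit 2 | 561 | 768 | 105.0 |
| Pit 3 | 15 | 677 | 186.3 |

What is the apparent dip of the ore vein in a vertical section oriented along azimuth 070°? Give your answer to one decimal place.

16.4°

Let the plane be z = a·x + b·y + c.
Pit 2−Pit 1: 369a − 13b = 7;  Pit 3−Pit 1: −177a − 104b = 88.3.
Solving gives a = −0.01032, b = −0.83147.
Unit vector along 070° is (sin 70°, cos 70°) = (0.9397, 0.3420).
Slope in that direction = a·(0.9397) + b·(0.3420) = −0.29408.
Apparent dip = arctan|0.29408| = 16.4° (true dip is 39.7°, so apparent ≤ true as expected).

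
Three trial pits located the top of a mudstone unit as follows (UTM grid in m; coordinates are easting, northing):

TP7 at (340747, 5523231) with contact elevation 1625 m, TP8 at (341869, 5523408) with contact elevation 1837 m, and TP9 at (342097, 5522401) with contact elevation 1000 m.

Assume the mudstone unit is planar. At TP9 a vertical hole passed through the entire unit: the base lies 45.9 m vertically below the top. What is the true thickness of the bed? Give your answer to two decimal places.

35.05 m

Two edge vectors: TP7→TP8 = (1122, 177, 212), TP7→TP9 = (1350, -830, -625).
Normal n = (TP7→TP8) × (TP7→TP9) = (65335, 987450, -1170210).
So ∂z/∂easting = −n_x/n_z = 0.05583 and ∂z/∂northing = −n_y/n_z = 0.84382.
|∇z| = √(a²+b²) = 0.84567, so dip δ = arctan(0.84567) = 40.22°.
True thickness = vertical thickness × cos δ = 45.9 × cos 40.22° = 35.05 m.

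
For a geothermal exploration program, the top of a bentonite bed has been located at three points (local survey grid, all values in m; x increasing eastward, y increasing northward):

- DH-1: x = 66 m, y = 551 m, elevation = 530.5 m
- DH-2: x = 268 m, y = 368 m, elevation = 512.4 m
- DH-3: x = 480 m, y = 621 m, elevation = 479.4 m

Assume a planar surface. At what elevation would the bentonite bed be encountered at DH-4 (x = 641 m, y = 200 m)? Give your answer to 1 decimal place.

Let the plane be z = a·x + b·y + c.
DH-2−DH-1: 202a − 183b = −18.1;  DH-3−DH-1: 414a + 70b = −51.1.
Solving gives a = −0.11811, b = −0.03147.
Then c = 530.5 − a·66 − b·551 = 555.63.
At (641, 200): z = −75.7 − 6.3 + 555.63 = 473.6 m.

473.6 m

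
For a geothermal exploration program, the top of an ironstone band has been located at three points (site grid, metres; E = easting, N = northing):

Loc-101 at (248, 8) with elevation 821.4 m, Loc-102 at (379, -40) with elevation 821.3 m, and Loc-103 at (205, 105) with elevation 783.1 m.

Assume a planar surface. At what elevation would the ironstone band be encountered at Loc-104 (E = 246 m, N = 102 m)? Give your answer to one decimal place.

777.4 m

Two edge vectors: Loc-101→Loc-102 = (131, -48, -0.1), Loc-101→Loc-103 = (-43, 97, -38.3).
Normal n = (Loc-101→Loc-102) × (Loc-101→Loc-103) = (1848.1, 5021.6, 10643).
So ∂z/∂E = −n_x/n_z = −0.17364 and ∂z/∂N = −n_y/n_z = −0.47182.
Intercept c from Loc-101: 821.4 + 43.06 + 3.77 = 868.24.
At (246, 102): z = −42.7 − 48.1 + 868.24 = 777.4 m.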